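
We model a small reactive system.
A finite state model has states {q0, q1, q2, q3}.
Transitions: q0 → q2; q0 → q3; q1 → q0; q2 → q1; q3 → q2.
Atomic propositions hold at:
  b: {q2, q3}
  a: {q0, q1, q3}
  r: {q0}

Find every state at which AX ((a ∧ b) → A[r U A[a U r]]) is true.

Sat(a ∧ b) = {q3}
A[a U r]: least fixpoint, start Z0 = Sat(r) = {q0}, add states in Sat(a) with every successor in Z. Z1 = {q0, q1}; fixed.
Sat(A[a U r]) = {q0, q1}
A[r U A[a U r]]: least fixpoint, start Z0 = Sat(A[a U r]) = {q0, q1}, add states in Sat(r) with every successor in Z. Already a fixed point.
Sat(A[r U A[a U r]]) = {q0, q1}
Sat((a ∧ b) → A[r U A[a U r]]) = {q0, q1, q2}
Sat(AX ((a ∧ b) → A[r U A[a U r]])) = {s : every successor in {q0, q1, q2}} = {q1, q2, q3}

{q1, q2, q3}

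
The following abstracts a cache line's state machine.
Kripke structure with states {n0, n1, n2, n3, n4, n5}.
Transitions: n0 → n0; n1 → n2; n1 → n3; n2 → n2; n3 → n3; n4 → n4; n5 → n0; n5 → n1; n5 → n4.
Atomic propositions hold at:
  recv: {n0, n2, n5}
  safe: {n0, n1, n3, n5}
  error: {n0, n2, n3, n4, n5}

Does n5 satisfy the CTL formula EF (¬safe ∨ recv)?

Sat(¬safe) = {n2, n4}
Sat(¬safe ∨ recv) = {n0, n2, n4, n5}
EF (¬safe ∨ recv): least fixpoint, start Z0 = {n0, n2, n4, n5}, add states with some successor in Z. Z1 = {n0, n1, n2, n4, n5}; fixed.
Sat(EF (¬safe ∨ recv)) = {n0, n1, n2, n4, n5}
n5 ∈ Sat(EF (¬safe ∨ recv)) = {n0, n1, n2, n4, n5}, so the formula holds at n5.

Yes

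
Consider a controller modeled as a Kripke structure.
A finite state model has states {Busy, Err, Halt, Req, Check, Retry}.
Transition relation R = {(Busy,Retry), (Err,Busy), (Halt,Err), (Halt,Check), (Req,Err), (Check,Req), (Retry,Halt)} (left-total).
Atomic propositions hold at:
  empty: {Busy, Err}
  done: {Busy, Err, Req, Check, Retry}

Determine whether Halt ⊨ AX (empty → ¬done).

No

Sat(¬done) = {Halt}
Sat(empty → ¬done) = {Halt, Req, Check, Retry}
Sat(AX (empty → ¬done)) = {s : every successor in {Halt, Req, Check, Retry}} = {Busy, Check, Retry}
Halt ∉ Sat(AX (empty → ¬done)) = {Busy, Check, Retry}, so the formula does not hold at Halt.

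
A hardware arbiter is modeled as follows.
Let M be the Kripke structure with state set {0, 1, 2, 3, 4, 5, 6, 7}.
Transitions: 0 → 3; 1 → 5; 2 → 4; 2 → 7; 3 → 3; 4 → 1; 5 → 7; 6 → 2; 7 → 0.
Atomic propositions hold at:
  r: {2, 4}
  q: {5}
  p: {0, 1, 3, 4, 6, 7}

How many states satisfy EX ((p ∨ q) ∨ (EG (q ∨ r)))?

7

Sat(p ∨ q) = {0, 1, 3, 4, 5, 6, 7}
Sat(q ∨ r) = {2, 4, 5}
EG (q ∨ r): greatest fixpoint, start Z0 = {2, 4, 5}, keep only states in Sat with some successor in Z. Z1 = {2}; Z2 = ∅; fixed.
Sat(EG (q ∨ r)) = ∅
Sat((p ∨ q) ∨ (EG (q ∨ r))) = {0, 1, 3, 4, 5, 6, 7}
Sat(EX ((p ∨ q) ∨ (EG (q ∨ r)))) = {s : some successor in {0, 1, 3, 4, 5, 6, 7}} = {0, 1, 2, 3, 4, 5, 7}
|Sat(EX ((p ∨ q) ∨ (EG (q ∨ r))))| = |{0, 1, 2, 3, 4, 5, 7}| = 7.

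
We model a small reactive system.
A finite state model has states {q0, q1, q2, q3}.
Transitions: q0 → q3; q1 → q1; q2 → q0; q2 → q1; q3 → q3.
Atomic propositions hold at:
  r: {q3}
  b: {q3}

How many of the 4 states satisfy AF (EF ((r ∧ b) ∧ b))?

Sat(r ∧ b) = {q3}
Sat((r ∧ b) ∧ b) = {q3}
EF ((r ∧ b) ∧ b): least fixpoint, start Z0 = {q3}, add states with some successor in Z. Z1 = {q0, q3}; Z2 = {q0, q2, q3}; fixed.
Sat(EF ((r ∧ b) ∧ b)) = {q0, q2, q3}
AF (EF ((r ∧ b) ∧ b)): least fixpoint, start Z0 = {q0, q2, q3}, add states with every successor in Z. Already a fixed point.
Sat(AF (EF ((r ∧ b) ∧ b))) = {q0, q2, q3}
|Sat(AF (EF ((r ∧ b) ∧ b)))| = |{q0, q2, q3}| = 3.

3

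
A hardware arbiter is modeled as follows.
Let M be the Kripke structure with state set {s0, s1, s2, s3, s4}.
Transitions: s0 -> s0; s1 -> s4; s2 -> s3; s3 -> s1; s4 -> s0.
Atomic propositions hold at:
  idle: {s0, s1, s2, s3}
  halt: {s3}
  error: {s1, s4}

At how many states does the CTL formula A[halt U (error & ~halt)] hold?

3

Sat(~halt) = {s0, s1, s2, s4}
Sat(error & ~halt) = {s1, s4}
A[halt U (error & ~halt)]: least fixpoint, start Z0 = Sat((error & ~halt)) = {s1, s4}, add states in Sat(halt) with every successor in Z. Z1 = {s1, s3, s4}; fixed.
Sat(A[halt U (error & ~halt)]) = {s1, s3, s4}
|Sat(A[halt U (error & ~halt)])| = |{s1, s3, s4}| = 3.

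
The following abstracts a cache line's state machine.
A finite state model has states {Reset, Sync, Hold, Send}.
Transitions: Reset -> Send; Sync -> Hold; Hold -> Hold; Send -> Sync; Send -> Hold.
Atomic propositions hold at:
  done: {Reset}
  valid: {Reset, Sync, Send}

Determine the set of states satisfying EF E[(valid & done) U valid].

{Reset, Sync, Send}

Sat(valid & done) = {Reset}
E[(valid & done) U valid]: least fixpoint, start Z0 = Sat(valid) = {Reset, Sync, Send}, add states in Sat(valid & done) with some successor in Z. Already a fixed point.
Sat(E[(valid & done) U valid]) = {Reset, Sync, Send}
EF E[(valid & done) U valid]: least fixpoint, start Z0 = {Reset, Sync, Send}, add states with some successor in Z. Already a fixed point.
Sat(EF E[(valid & done) U valid]) = {Reset, Sync, Send}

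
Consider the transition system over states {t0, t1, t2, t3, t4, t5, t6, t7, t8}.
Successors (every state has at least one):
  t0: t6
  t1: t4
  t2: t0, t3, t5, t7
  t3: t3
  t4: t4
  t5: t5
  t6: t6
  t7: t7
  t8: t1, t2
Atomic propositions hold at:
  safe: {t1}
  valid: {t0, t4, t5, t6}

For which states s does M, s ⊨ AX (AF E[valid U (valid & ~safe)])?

Sat(~safe) = {t0, t2, t3, t4, t5, t6, t7, t8}
Sat(valid & ~safe) = {t0, t4, t5, t6}
E[valid U (valid & ~safe)]: least fixpoint, start Z0 = Sat((valid & ~safe)) = {t0, t4, t5, t6}, add states in Sat(valid) with some successor in Z. Already a fixed point.
Sat(E[valid U (valid & ~safe)]) = {t0, t4, t5, t6}
AF E[valid U (valid & ~safe)]: least fixpoint, start Z0 = {t0, t4, t5, t6}, add states with every successor in Z. Z1 = {t0, t1, t4, t5, t6}; fixed.
Sat(AF E[valid U (valid & ~safe)]) = {t0, t1, t4, t5, t6}
Sat(AX (AF E[valid U (valid & ~safe)])) = {s : every successor in {t0, t1, t4, t5, t6}} = {t0, t1, t4, t5, t6}

{t0, t1, t4, t5, t6}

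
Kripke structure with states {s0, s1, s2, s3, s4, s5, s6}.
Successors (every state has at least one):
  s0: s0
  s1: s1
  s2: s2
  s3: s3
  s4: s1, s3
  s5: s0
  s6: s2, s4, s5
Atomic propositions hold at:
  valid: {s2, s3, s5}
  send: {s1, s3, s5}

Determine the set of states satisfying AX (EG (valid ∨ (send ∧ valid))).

Sat(send ∧ valid) = {s3, s5}
Sat(valid ∨ (send ∧ valid)) = {s2, s3, s5}
EG (valid ∨ (send ∧ valid)): greatest fixpoint, start Z0 = {s2, s3, s5}, keep only states in Sat with some successor in Z. Z1 = {s2, s3}; fixed.
Sat(EG (valid ∨ (send ∧ valid))) = {s2, s3}
Sat(AX (EG (valid ∨ (send ∧ valid)))) = {s : every successor in {s2, s3}} = {s2, s3}

{s2, s3}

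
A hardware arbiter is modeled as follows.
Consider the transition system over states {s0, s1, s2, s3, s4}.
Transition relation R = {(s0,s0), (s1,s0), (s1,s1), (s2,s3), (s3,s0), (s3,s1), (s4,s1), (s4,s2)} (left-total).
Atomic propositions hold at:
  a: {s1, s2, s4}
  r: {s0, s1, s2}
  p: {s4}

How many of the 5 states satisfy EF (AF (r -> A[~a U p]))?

Sat(~a) = {s0, s3}
A[~a U p]: least fixpoint, start Z0 = Sat(p) = {s4}, add states in Sat(~a) with every successor in Z. Already a fixed point.
Sat(A[~a U p]) = {s4}
Sat(r -> A[~a U p]) = {s3, s4}
AF (r -> A[~a U p]): least fixpoint, start Z0 = {s3, s4}, add states with every successor in Z. Z1 = {s2, s3, s4}; fixed.
Sat(AF (r -> A[~a U p])) = {s2, s3, s4}
EF (AF (r -> A[~a U p])): least fixpoint, start Z0 = {s2, s3, s4}, add states with some successor in Z. Already a fixed point.
Sat(EF (AF (r -> A[~a U p]))) = {s2, s3, s4}
|Sat(EF (AF (r -> A[~a U p])))| = |{s2, s3, s4}| = 3.

3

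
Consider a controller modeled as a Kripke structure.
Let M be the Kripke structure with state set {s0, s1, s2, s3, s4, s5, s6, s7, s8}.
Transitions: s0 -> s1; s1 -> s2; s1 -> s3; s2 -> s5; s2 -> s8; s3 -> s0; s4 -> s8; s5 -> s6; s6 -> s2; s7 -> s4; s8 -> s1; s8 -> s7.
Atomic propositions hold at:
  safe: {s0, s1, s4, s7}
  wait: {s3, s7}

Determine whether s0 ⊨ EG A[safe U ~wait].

Yes

Sat(~wait) = {s0, s1, s2, s4, s5, s6, s8}
A[safe U ~wait]: least fixpoint, start Z0 = Sat(~wait) = {s0, s1, s2, s4, s5, s6, s8}, add states in Sat(safe) with every successor in Z. Z1 = {s0, s1, s2, s4, s5, s6, s7, s8}; fixed.
Sat(A[safe U ~wait]) = {s0, s1, s2, s4, s5, s6, s7, s8}
EG A[safe U ~wait]: greatest fixpoint, start Z0 = {s0, s1, s2, s4, s5, s6, s7, s8}, keep only states in Sat with some successor in Z. Already a fixed point.
Sat(EG A[safe U ~wait]) = {s0, s1, s2, s4, s5, s6, s7, s8}
s0 ∈ Sat(EG A[safe U ~wait]) = {s0, s1, s2, s4, s5, s6, s7, s8}, so the formula holds at s0.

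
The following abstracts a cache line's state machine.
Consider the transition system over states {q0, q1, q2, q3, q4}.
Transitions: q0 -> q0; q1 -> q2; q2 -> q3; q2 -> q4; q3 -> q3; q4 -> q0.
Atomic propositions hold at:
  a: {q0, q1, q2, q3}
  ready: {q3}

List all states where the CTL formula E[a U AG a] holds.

{q0, q1, q2, q3}

AG a: greatest fixpoint, start Z0 = {q0, q1, q2, q3}, keep only states in Sat with every successor in Z. Z1 = {q0, q1, q3}; Z2 = {q0, q3}; fixed.
Sat(AG a) = {q0, q3}
E[a U AG a]: least fixpoint, start Z0 = Sat(AG a) = {q0, q3}, add states in Sat(a) with some successor in Z. Z1 = {q0, q2, q3}; Z2 = {q0, q1, q2, q3}; fixed.
Sat(E[a U AG a]) = {q0, q1, q2, q3}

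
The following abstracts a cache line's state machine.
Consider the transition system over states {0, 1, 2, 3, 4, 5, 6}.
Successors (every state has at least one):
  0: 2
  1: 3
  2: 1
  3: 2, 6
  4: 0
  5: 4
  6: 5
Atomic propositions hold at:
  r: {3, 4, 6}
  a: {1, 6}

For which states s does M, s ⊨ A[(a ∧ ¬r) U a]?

{1, 6}

Sat(¬r) = {0, 1, 2, 5}
Sat(a ∧ ¬r) = {1}
A[(a ∧ ¬r) U a]: least fixpoint, start Z0 = Sat(a) = {1, 6}, add states in Sat(a ∧ ¬r) with every successor in Z. Already a fixed point.
Sat(A[(a ∧ ¬r) U a]) = {1, 6}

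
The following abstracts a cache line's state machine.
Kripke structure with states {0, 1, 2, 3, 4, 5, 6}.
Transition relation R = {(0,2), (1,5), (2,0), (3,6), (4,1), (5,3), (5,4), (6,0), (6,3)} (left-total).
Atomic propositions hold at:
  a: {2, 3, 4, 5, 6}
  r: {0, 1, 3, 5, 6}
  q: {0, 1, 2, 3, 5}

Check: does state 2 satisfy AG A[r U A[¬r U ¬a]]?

Yes

Sat(¬r) = {2, 4}
Sat(¬a) = {0, 1}
A[¬r U ¬a]: least fixpoint, start Z0 = Sat(¬a) = {0, 1}, add states in Sat(¬r) with every successor in Z. Z1 = {0, 1, 2, 4}; fixed.
Sat(A[¬r U ¬a]) = {0, 1, 2, 4}
A[r U A[¬r U ¬a]]: least fixpoint, start Z0 = Sat(A[¬r U ¬a]) = {0, 1, 2, 4}, add states in Sat(r) with every successor in Z. Already a fixed point.
Sat(A[r U A[¬r U ¬a]]) = {0, 1, 2, 4}
AG A[r U A[¬r U ¬a]]: greatest fixpoint, start Z0 = {0, 1, 2, 4}, keep only states in Sat with every successor in Z. Z1 = {0, 2, 4}; Z2 = {0, 2}; fixed.
Sat(AG A[r U A[¬r U ¬a]]) = {0, 2}
2 ∈ Sat(AG A[r U A[¬r U ¬a]]) = {0, 2}, so the formula holds at 2.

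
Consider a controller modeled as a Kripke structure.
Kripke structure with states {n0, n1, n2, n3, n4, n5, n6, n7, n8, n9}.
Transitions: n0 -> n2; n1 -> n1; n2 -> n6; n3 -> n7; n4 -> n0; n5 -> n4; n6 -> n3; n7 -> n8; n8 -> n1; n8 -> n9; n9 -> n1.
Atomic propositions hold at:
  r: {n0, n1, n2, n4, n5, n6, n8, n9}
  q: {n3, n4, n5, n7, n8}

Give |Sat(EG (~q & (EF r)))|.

2

Sat(~q) = {n0, n1, n2, n6, n9}
EF r: least fixpoint, start Z0 = {n0, n1, n2, n4, n5, n6, n8, n9}, add states with some successor in Z. Z1 = {n0, n1, n2, n4, n5, n6, n7, n8, n9}; Z2 = {n0, n1, n2, n3, n4, n5, n6, n7, n8, n9}; fixed.
Sat(EF r) = {n0, n1, n2, n3, n4, n5, n6, n7, n8, n9}
Sat(~q & (EF r)) = {n0, n1, n2, n6, n9}
EG (~q & (EF r)): greatest fixpoint, start Z0 = {n0, n1, n2, n6, n9}, keep only states in Sat with some successor in Z. Z1 = {n0, n1, n2, n9}; Z2 = {n0, n1, n9}; Z3 = {n1, n9}; fixed.
Sat(EG (~q & (EF r))) = {n1, n9}
|Sat(EG (~q & (EF r)))| = |{n1, n9}| = 2.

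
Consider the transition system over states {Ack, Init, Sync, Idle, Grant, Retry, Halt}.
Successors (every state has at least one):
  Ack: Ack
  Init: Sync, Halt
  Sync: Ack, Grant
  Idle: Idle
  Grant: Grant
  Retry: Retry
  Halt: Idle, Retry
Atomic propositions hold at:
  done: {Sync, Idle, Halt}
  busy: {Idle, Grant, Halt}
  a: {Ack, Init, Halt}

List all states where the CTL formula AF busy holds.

AF busy: least fixpoint, start Z0 = {Idle, Grant, Halt}, add states with every successor in Z. Already a fixed point.
Sat(AF busy) = {Idle, Grant, Halt}

{Idle, Grant, Halt}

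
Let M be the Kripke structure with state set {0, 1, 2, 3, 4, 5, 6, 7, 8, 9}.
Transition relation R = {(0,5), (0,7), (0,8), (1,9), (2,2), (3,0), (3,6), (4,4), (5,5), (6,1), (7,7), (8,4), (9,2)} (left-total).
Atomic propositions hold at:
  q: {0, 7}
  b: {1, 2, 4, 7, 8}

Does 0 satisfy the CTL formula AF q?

Yes

AF q: least fixpoint, start Z0 = {0, 7}, add states with every successor in Z. Already a fixed point.
Sat(AF q) = {0, 7}
0 ∈ Sat(AF q) = {0, 7}, so the formula holds at 0.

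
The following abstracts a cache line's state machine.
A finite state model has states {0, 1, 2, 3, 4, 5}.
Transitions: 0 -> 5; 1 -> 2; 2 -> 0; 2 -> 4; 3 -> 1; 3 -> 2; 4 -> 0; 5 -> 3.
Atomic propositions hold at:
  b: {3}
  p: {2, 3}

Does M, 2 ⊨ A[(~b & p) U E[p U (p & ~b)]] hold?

Yes

Sat(~b) = {0, 1, 2, 4, 5}
Sat(~b & p) = {2}
Sat(p & ~b) = {2}
E[p U (p & ~b)]: least fixpoint, start Z0 = Sat((p & ~b)) = {2}, add states in Sat(p) with some successor in Z. Z1 = {2, 3}; fixed.
Sat(E[p U (p & ~b)]) = {2, 3}
A[(~b & p) U E[p U (p & ~b)]]: least fixpoint, start Z0 = Sat(E[p U (p & ~b)]) = {2, 3}, add states in Sat(~b & p) with every successor in Z. Already a fixed point.
Sat(A[(~b & p) U E[p U (p & ~b)]]) = {2, 3}
2 ∈ Sat(A[(~b & p) U E[p U (p & ~b)]]) = {2, 3}, so the formula holds at 2.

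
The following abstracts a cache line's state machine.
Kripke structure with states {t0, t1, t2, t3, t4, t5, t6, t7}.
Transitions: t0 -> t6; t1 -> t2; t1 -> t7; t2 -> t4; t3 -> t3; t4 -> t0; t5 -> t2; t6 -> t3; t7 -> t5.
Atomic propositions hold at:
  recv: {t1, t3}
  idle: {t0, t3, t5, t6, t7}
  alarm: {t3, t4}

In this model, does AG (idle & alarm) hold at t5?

No

Sat(idle & alarm) = {t3}
AG (idle & alarm): greatest fixpoint, start Z0 = {t3}, keep only states in Sat with every successor in Z. Already a fixed point.
Sat(AG (idle & alarm)) = {t3}
t5 ∉ Sat(AG (idle & alarm)) = {t3}, so the formula does not hold at t5.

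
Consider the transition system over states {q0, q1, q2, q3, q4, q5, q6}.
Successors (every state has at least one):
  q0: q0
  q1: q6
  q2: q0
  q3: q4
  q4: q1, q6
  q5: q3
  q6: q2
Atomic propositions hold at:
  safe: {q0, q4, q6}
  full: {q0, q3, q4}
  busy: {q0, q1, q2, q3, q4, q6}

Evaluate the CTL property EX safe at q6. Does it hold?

No

Sat(EX safe) = {s : some successor in {q0, q4, q6}} = {q0, q1, q2, q3, q4}
q6 ∉ Sat(EX safe) = {q0, q1, q2, q3, q4}, so the formula does not hold at q6.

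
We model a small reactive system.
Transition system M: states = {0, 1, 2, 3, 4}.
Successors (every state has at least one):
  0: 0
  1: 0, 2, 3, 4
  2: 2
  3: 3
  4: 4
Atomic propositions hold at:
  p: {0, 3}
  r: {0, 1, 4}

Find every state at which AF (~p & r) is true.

{1, 4}

Sat(~p) = {1, 2, 4}
Sat(~p & r) = {1, 4}
AF (~p & r): least fixpoint, start Z0 = {1, 4}, add states with every successor in Z. Already a fixed point.
Sat(AF (~p & r)) = {1, 4}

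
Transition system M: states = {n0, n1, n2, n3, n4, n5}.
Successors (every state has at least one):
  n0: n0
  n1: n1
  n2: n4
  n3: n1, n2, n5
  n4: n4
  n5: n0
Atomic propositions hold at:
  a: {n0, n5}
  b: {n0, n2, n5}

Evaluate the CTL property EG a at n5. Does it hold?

Yes

EG a: greatest fixpoint, start Z0 = {n0, n5}, keep only states in Sat with some successor in Z. Already a fixed point.
Sat(EG a) = {n0, n5}
n5 ∈ Sat(EG a) = {n0, n5}, so the formula holds at n5.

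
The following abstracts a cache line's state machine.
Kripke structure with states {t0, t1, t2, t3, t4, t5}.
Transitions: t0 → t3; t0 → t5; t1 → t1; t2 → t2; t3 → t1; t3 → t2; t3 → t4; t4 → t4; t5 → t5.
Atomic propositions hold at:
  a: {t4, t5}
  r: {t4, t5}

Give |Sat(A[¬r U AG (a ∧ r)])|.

2

Sat(¬r) = {t0, t1, t2, t3}
Sat(a ∧ r) = {t4, t5}
AG (a ∧ r): greatest fixpoint, start Z0 = {t4, t5}, keep only states in Sat with every successor in Z. Already a fixed point.
Sat(AG (a ∧ r)) = {t4, t5}
A[¬r U AG (a ∧ r)]: least fixpoint, start Z0 = Sat(AG (a ∧ r)) = {t4, t5}, add states in Sat(¬r) with every successor in Z. Already a fixed point.
Sat(A[¬r U AG (a ∧ r)]) = {t4, t5}
|Sat(A[¬r U AG (a ∧ r)])| = |{t4, t5}| = 2.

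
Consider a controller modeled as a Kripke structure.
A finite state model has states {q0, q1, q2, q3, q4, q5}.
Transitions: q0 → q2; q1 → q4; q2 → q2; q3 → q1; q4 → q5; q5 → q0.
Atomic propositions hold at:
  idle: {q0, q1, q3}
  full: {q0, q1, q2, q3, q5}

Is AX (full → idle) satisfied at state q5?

Yes

Sat(full → idle) = {q0, q1, q3, q4}
Sat(AX (full → idle)) = {s : every successor in {q0, q1, q3, q4}} = {q1, q3, q5}
q5 ∈ Sat(AX (full → idle)) = {q1, q3, q5}, so the formula holds at q5.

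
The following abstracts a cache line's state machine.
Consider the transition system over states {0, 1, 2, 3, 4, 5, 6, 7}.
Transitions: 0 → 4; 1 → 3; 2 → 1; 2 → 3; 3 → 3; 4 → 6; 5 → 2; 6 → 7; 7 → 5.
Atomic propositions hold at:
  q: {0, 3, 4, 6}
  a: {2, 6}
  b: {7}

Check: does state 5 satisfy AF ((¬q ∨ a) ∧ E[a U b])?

Sat(¬q) = {1, 2, 5, 7}
Sat(¬q ∨ a) = {1, 2, 5, 6, 7}
E[a U b]: least fixpoint, start Z0 = Sat(b) = {7}, add states in Sat(a) with some successor in Z. Z1 = {6, 7}; fixed.
Sat(E[a U b]) = {6, 7}
Sat((¬q ∨ a) ∧ E[a U b]) = {6, 7}
AF ((¬q ∨ a) ∧ E[a U b]): least fixpoint, start Z0 = {6, 7}, add states with every successor in Z. Z1 = {4, 6, 7}; Z2 = {0, 4, 6, 7}; fixed.
Sat(AF ((¬q ∨ a) ∧ E[a U b])) = {0, 4, 6, 7}
5 ∉ Sat(AF ((¬q ∨ a) ∧ E[a U b])) = {0, 4, 6, 7}, so the formula does not hold at 5.

No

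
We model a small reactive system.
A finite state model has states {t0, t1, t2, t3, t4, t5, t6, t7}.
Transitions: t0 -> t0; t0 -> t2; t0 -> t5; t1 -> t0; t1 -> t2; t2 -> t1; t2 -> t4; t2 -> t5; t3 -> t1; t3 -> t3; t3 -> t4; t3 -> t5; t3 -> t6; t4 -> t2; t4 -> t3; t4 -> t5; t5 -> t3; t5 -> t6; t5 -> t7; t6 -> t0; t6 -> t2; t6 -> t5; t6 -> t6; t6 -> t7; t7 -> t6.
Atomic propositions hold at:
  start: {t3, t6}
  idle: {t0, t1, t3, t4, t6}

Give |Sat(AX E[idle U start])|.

1

E[idle U start]: least fixpoint, start Z0 = Sat(start) = {t3, t6}, add states in Sat(idle) with some successor in Z. Z1 = {t3, t4, t6}; fixed.
Sat(E[idle U start]) = {t3, t4, t6}
Sat(AX E[idle U start]) = {s : every successor in {t3, t4, t6}} = {t7}
|Sat(AX E[idle U start])| = |{t7}| = 1.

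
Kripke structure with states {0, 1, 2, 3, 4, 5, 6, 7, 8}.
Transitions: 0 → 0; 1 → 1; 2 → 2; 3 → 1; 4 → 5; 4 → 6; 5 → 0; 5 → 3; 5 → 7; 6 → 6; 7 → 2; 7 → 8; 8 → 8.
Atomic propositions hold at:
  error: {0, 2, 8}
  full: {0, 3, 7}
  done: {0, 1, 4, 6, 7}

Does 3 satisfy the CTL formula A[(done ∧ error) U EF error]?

No

Sat(done ∧ error) = {0}
EF error: least fixpoint, start Z0 = {0, 2, 8}, add states with some successor in Z. Z1 = {0, 2, 5, 7, 8}; Z2 = {0, 2, 4, 5, 7, 8}; fixed.
Sat(EF error) = {0, 2, 4, 5, 7, 8}
A[(done ∧ error) U EF error]: least fixpoint, start Z0 = Sat(EF error) = {0, 2, 4, 5, 7, 8}, add states in Sat(done ∧ error) with every successor in Z. Already a fixed point.
Sat(A[(done ∧ error) U EF error]) = {0, 2, 4, 5, 7, 8}
3 ∉ Sat(A[(done ∧ error) U EF error]) = {0, 2, 4, 5, 7, 8}, so the formula does not hold at 3.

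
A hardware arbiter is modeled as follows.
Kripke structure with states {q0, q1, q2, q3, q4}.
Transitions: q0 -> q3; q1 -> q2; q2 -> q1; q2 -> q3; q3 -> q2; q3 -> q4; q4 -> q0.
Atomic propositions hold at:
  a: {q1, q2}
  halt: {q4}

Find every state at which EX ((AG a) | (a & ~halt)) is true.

{q1, q2, q3}

AG a: greatest fixpoint, start Z0 = {q1, q2}, keep only states in Sat with every successor in Z. Z1 = {q1}; Z2 = ∅; fixed.
Sat(AG a) = ∅
Sat(~halt) = {q0, q1, q2, q3}
Sat(a & ~halt) = {q1, q2}
Sat((AG a) | (a & ~halt)) = {q1, q2}
Sat(EX ((AG a) | (a & ~halt))) = {s : some successor in {q1, q2}} = {q1, q2, q3}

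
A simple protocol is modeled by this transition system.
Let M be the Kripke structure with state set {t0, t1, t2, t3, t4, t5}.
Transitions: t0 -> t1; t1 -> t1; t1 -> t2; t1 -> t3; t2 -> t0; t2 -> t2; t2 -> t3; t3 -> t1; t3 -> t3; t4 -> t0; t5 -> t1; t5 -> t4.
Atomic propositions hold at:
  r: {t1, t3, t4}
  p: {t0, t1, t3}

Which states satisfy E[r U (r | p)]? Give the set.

Sat(r | p) = {t0, t1, t3, t4}
E[r U (r | p)]: least fixpoint, start Z0 = Sat((r | p)) = {t0, t1, t3, t4}, add states in Sat(r) with some successor in Z. Already a fixed point.
Sat(E[r U (r | p)]) = {t0, t1, t3, t4}

{t0, t1, t3, t4}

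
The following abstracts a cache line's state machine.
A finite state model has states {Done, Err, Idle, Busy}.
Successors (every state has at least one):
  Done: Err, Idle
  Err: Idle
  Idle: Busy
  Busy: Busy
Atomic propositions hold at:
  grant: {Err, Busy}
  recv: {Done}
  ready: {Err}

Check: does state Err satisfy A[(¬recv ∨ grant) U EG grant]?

Yes

Sat(¬recv) = {Err, Idle, Busy}
Sat(¬recv ∨ grant) = {Err, Idle, Busy}
EG grant: greatest fixpoint, start Z0 = {Err, Busy}, keep only states in Sat with some successor in Z. Z1 = {Busy}; fixed.
Sat(EG grant) = {Busy}
A[(¬recv ∨ grant) U EG grant]: least fixpoint, start Z0 = Sat(EG grant) = {Busy}, add states in Sat(¬recv ∨ grant) with every successor in Z. Z1 = {Idle, Busy}; Z2 = {Err, Idle, Busy}; fixed.
Sat(A[(¬recv ∨ grant) U EG grant]) = {Err, Idle, Busy}
Err ∈ Sat(A[(¬recv ∨ grant) U EG grant]) = {Err, Idle, Busy}, so the formula holds at Err.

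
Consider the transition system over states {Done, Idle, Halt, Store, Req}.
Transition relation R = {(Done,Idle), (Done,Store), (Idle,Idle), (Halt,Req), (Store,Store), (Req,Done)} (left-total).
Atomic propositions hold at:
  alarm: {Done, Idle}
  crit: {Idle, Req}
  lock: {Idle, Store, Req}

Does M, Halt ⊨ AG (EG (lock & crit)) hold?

No

Sat(lock & crit) = {Idle, Req}
EG (lock & crit): greatest fixpoint, start Z0 = {Idle, Req}, keep only states in Sat with some successor in Z. Z1 = {Idle}; fixed.
Sat(EG (lock & crit)) = {Idle}
AG (EG (lock & crit)): greatest fixpoint, start Z0 = {Idle}, keep only states in Sat with every successor in Z. Already a fixed point.
Sat(AG (EG (lock & crit))) = {Idle}
Halt ∉ Sat(AG (EG (lock & crit))) = {Idle}, so the formula does not hold at Halt.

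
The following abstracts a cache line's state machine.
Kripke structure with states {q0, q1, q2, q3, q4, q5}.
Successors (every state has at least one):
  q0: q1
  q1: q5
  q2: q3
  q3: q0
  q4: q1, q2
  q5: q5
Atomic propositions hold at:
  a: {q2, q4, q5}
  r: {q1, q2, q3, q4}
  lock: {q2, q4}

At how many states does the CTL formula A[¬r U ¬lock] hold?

Sat(¬r) = {q0, q5}
Sat(¬lock) = {q0, q1, q3, q5}
A[¬r U ¬lock]: least fixpoint, start Z0 = Sat(¬lock) = {q0, q1, q3, q5}, add states in Sat(¬r) with every successor in Z. Already a fixed point.
Sat(A[¬r U ¬lock]) = {q0, q1, q3, q5}
|Sat(A[¬r U ¬lock])| = |{q0, q1, q3, q5}| = 4.

4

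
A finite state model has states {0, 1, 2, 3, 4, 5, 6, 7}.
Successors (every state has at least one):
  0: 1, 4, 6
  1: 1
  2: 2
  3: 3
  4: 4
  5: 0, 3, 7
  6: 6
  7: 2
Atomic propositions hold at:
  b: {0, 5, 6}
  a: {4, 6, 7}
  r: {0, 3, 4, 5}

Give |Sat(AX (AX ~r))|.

4

Sat(~r) = {1, 2, 6, 7}
Sat(AX ~r) = {s : every successor in {1, 2, 6, 7}} = {1, 2, 6, 7}
Sat(AX (AX ~r)) = {s : every successor in {1, 2, 6, 7}} = {1, 2, 6, 7}
|Sat(AX (AX ~r))| = |{1, 2, 6, 7}| = 4.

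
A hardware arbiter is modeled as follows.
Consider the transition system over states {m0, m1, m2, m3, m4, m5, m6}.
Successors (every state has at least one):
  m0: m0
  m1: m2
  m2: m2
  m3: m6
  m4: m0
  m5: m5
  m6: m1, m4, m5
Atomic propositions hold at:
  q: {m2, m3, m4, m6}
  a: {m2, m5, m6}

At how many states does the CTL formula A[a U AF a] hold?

5

AF a: least fixpoint, start Z0 = {m2, m5, m6}, add states with every successor in Z. Z1 = {m1, m2, m3, m5, m6}; fixed.
Sat(AF a) = {m1, m2, m3, m5, m6}
A[a U AF a]: least fixpoint, start Z0 = Sat(AF a) = {m1, m2, m3, m5, m6}, add states in Sat(a) with every successor in Z. Already a fixed point.
Sat(A[a U AF a]) = {m1, m2, m3, m5, m6}
|Sat(A[a U AF a])| = |{m1, m2, m3, m5, m6}| = 5.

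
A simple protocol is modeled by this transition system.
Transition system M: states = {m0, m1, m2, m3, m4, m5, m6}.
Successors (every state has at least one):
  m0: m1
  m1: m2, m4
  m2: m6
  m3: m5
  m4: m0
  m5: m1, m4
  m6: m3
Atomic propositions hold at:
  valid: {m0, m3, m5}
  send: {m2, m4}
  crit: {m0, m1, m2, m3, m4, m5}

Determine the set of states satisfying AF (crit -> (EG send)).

{m2, m6}

EG send: greatest fixpoint, start Z0 = {m2, m4}, keep only states in Sat with some successor in Z. Z1 = ∅; fixed.
Sat(EG send) = ∅
Sat(crit -> (EG send)) = {m6}
AF (crit -> (EG send)): least fixpoint, start Z0 = {m6}, add states with every successor in Z. Z1 = {m2, m6}; fixed.
Sat(AF (crit -> (EG send))) = {m2, m6}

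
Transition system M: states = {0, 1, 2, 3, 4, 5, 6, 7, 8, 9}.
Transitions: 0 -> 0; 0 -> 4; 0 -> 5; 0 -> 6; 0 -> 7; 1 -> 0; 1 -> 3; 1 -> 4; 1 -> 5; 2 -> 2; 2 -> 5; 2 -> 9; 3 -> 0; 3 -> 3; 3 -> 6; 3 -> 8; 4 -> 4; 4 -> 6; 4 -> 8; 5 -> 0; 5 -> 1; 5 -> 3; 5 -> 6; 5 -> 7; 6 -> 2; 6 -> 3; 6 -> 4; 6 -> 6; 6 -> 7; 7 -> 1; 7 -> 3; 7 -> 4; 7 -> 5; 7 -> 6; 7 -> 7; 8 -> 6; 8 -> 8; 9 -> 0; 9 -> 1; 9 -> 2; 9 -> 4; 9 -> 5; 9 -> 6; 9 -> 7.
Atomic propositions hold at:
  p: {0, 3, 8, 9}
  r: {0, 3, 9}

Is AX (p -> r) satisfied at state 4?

Sat(p -> r) = {0, 1, 2, 3, 4, 5, 6, 7, 9}
Sat(AX (p -> r)) = {s : every successor in {0, 1, 2, 3, 4, 5, 6, 7, 9}} = {0, 1, 2, 5, 6, 7, 9}
4 ∉ Sat(AX (p -> r)) = {0, 1, 2, 5, 6, 7, 9}, so the formula does not hold at 4.

No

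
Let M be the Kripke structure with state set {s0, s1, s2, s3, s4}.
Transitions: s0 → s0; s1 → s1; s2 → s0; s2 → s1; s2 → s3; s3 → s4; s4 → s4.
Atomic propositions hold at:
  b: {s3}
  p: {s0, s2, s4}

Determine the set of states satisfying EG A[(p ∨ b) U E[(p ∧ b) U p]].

Sat(p ∨ b) = {s0, s2, s3, s4}
Sat(p ∧ b) = ∅
E[(p ∧ b) U p]: least fixpoint, start Z0 = Sat(p) = {s0, s2, s4}, add states in Sat(p ∧ b) with some successor in Z. Already a fixed point.
Sat(E[(p ∧ b) U p]) = {s0, s2, s4}
A[(p ∨ b) U E[(p ∧ b) U p]]: least fixpoint, start Z0 = Sat(E[(p ∧ b) U p]) = {s0, s2, s4}, add states in Sat(p ∨ b) with every successor in Z. Z1 = {s0, s2, s3, s4}; fixed.
Sat(A[(p ∨ b) U E[(p ∧ b) U p]]) = {s0, s2, s3, s4}
EG A[(p ∨ b) U E[(p ∧ b) U p]]: greatest fixpoint, start Z0 = {s0, s2, s3, s4}, keep only states in Sat with some successor in Z. Already a fixed point.
Sat(EG A[(p ∨ b) U E[(p ∧ b) U p]]) = {s0, s2, s3, s4}

{s0, s2, s3, s4}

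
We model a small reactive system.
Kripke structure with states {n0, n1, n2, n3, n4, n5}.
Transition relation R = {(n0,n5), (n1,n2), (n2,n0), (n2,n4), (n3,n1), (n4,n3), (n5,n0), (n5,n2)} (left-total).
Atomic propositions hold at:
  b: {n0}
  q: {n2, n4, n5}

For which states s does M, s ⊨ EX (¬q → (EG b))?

Sat(¬q) = {n0, n1, n3}
EG b: greatest fixpoint, start Z0 = {n0}, keep only states in Sat with some successor in Z. Z1 = ∅; fixed.
Sat(EG b) = ∅
Sat(¬q → (EG b)) = {n2, n4, n5}
Sat(EX (¬q → (EG b))) = {s : some successor in {n2, n4, n5}} = {n0, n1, n2, n5}

{n0, n1, n2, n5}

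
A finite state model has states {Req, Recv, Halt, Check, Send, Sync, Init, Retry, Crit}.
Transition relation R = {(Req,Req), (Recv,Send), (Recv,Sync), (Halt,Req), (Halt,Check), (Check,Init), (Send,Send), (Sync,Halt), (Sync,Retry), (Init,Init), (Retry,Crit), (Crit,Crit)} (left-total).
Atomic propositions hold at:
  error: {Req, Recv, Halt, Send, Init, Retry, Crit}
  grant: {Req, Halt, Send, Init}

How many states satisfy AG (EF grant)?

EF grant: least fixpoint, start Z0 = {Req, Halt, Send, Init}, add states with some successor in Z. Z1 = {Req, Recv, Halt, Check, Send, Sync, Init}; fixed.
Sat(EF grant) = {Req, Recv, Halt, Check, Send, Sync, Init}
AG (EF grant): greatest fixpoint, start Z0 = {Req, Recv, Halt, Check, Send, Sync, Init}, keep only states in Sat with every successor in Z. Z1 = {Req, Recv, Halt, Check, Send, Init}; Z2 = {Req, Halt, Check, Send, Init}; fixed.
Sat(AG (EF grant)) = {Req, Halt, Check, Send, Init}
|Sat(AG (EF grant))| = |{Req, Halt, Check, Send, Init}| = 5.

5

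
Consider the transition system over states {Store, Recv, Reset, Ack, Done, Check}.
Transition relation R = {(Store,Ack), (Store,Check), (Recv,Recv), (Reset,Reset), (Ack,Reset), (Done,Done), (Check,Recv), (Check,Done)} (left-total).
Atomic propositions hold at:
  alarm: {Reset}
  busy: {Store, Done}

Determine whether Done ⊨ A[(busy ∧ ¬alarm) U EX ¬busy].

Sat(¬alarm) = {Store, Recv, Ack, Done, Check}
Sat(busy ∧ ¬alarm) = {Store, Done}
Sat(¬busy) = {Recv, Reset, Ack, Check}
Sat(EX ¬busy) = {s : some successor in {Recv, Reset, Ack, Check}} = {Store, Recv, Reset, Ack, Check}
A[(busy ∧ ¬alarm) U EX ¬busy]: least fixpoint, start Z0 = Sat(EX ¬busy) = {Store, Recv, Reset, Ack, Check}, add states in Sat(busy ∧ ¬alarm) with every successor in Z. Already a fixed point.
Sat(A[(busy ∧ ¬alarm) U EX ¬busy]) = {Store, Recv, Reset, Ack, Check}
Done ∉ Sat(A[(busy ∧ ¬alarm) U EX ¬busy]) = {Store, Recv, Reset, Ack, Check}, so the formula does not hold at Done.

No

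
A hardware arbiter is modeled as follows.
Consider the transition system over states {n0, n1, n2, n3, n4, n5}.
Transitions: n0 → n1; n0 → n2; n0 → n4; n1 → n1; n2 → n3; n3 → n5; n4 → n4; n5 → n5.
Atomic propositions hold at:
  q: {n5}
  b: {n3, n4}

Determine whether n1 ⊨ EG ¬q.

Yes

Sat(¬q) = {n0, n1, n2, n3, n4}
EG ¬q: greatest fixpoint, start Z0 = {n0, n1, n2, n3, n4}, keep only states in Sat with some successor in Z. Z1 = {n0, n1, n2, n4}; Z2 = {n0, n1, n4}; fixed.
Sat(EG ¬q) = {n0, n1, n4}
n1 ∈ Sat(EG ¬q) = {n0, n1, n4}, so the formula holds at n1.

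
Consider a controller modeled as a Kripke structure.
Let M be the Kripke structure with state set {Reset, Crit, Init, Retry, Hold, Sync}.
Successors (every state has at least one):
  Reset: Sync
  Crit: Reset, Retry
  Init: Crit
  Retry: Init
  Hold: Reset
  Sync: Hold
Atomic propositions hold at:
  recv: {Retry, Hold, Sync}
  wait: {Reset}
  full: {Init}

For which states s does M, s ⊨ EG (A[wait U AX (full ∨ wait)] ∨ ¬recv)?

Sat(full ∨ wait) = {Reset, Init}
Sat(AX (full ∨ wait)) = {s : every successor in {Reset, Init}} = {Retry, Hold}
A[wait U AX (full ∨ wait)]: least fixpoint, start Z0 = Sat(AX (full ∨ wait)) = {Retry, Hold}, add states in Sat(wait) with every successor in Z. Already a fixed point.
Sat(A[wait U AX (full ∨ wait)]) = {Retry, Hold}
Sat(¬recv) = {Reset, Crit, Init}
Sat(A[wait U AX (full ∨ wait)] ∨ ¬recv) = {Reset, Crit, Init, Retry, Hold}
EG (A[wait U AX (full ∨ wait)] ∨ ¬recv): greatest fixpoint, start Z0 = {Reset, Crit, Init, Retry, Hold}, keep only states in Sat with some successor in Z. Z1 = {Crit, Init, Retry, Hold}; Z2 = {Crit, Init, Retry}; fixed.
Sat(EG (A[wait U AX (full ∨ wait)] ∨ ¬recv)) = {Crit, Init, Retry}

{Crit, Init, Retry}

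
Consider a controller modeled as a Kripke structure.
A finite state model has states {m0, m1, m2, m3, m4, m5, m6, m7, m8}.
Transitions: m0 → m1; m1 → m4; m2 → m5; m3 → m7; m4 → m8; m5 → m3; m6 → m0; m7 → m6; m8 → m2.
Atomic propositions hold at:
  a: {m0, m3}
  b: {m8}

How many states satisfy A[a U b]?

1

A[a U b]: least fixpoint, start Z0 = Sat(b) = {m8}, add states in Sat(a) with every successor in Z. Already a fixed point.
Sat(A[a U b]) = {m8}
|Sat(A[a U b])| = |{m8}| = 1.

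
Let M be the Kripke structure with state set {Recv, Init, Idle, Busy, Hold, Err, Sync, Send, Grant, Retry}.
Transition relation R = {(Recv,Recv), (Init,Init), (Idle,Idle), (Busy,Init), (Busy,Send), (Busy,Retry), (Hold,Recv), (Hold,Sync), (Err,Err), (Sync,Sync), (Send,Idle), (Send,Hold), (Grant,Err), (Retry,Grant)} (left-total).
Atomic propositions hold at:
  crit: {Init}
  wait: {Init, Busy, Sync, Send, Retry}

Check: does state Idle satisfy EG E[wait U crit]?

No

E[wait U crit]: least fixpoint, start Z0 = Sat(crit) = {Init}, add states in Sat(wait) with some successor in Z. Z1 = {Init, Busy}; fixed.
Sat(E[wait U crit]) = {Init, Busy}
EG E[wait U crit]: greatest fixpoint, start Z0 = {Init, Busy}, keep only states in Sat with some successor in Z. Already a fixed point.
Sat(EG E[wait U crit]) = {Init, Busy}
Idle ∉ Sat(EG E[wait U crit]) = {Init, Busy}, so the formula does not hold at Idle.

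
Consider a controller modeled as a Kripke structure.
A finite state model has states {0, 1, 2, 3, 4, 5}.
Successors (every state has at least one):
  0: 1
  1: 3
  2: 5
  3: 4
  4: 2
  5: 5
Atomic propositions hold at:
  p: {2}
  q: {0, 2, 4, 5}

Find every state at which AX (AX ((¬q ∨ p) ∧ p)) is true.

{3}

Sat(¬q) = {1, 3}
Sat(¬q ∨ p) = {1, 2, 3}
Sat((¬q ∨ p) ∧ p) = {2}
Sat(AX ((¬q ∨ p) ∧ p)) = {s : every successor in {2}} = {4}
Sat(AX (AX ((¬q ∨ p) ∧ p))) = {s : every successor in {4}} = {3}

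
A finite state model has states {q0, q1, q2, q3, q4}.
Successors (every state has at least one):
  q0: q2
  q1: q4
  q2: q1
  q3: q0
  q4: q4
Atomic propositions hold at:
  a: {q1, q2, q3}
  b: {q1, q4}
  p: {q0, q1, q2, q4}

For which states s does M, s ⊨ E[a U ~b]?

{q0, q2, q3}

Sat(~b) = {q0, q2, q3}
E[a U ~b]: least fixpoint, start Z0 = Sat(~b) = {q0, q2, q3}, add states in Sat(a) with some successor in Z. Already a fixed point.
Sat(E[a U ~b]) = {q0, q2, q3}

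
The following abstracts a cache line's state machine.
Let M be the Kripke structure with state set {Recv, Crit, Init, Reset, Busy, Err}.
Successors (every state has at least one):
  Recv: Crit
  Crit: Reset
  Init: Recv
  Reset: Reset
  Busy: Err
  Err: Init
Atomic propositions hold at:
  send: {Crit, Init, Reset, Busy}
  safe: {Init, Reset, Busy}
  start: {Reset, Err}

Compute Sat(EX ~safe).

{Recv, Init, Busy}

Sat(~safe) = {Recv, Crit, Err}
Sat(EX ~safe) = {s : some successor in {Recv, Crit, Err}} = {Recv, Init, Busy}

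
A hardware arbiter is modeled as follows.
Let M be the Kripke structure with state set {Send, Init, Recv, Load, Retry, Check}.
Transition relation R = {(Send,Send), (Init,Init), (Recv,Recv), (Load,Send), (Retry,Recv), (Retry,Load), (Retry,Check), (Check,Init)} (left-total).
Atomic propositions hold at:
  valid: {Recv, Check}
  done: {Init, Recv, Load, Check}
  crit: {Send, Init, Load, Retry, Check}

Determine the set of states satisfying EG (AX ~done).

{Send, Load}

Sat(~done) = {Send, Retry}
Sat(AX ~done) = {s : every successor in {Send, Retry}} = {Send, Load}
EG (AX ~done): greatest fixpoint, start Z0 = {Send, Load}, keep only states in Sat with some successor in Z. Already a fixed point.
Sat(EG (AX ~done)) = {Send, Load}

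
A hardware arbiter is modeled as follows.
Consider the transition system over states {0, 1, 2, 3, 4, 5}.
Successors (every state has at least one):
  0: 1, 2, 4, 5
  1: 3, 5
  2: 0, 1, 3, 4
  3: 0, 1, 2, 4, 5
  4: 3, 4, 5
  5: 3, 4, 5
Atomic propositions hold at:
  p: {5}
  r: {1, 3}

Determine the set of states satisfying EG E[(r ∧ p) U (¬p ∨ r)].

Sat(r ∧ p) = ∅
Sat(¬p) = {0, 1, 2, 3, 4}
Sat(¬p ∨ r) = {0, 1, 2, 3, 4}
E[(r ∧ p) U (¬p ∨ r)]: least fixpoint, start Z0 = Sat((¬p ∨ r)) = {0, 1, 2, 3, 4}, add states in Sat(r ∧ p) with some successor in Z. Already a fixed point.
Sat(E[(r ∧ p) U (¬p ∨ r)]) = {0, 1, 2, 3, 4}
EG E[(r ∧ p) U (¬p ∨ r)]: greatest fixpoint, start Z0 = {0, 1, 2, 3, 4}, keep only states in Sat with some successor in Z. Already a fixed point.
Sat(EG E[(r ∧ p) U (¬p ∨ r)]) = {0, 1, 2, 3, 4}

{0, 1, 2, 3, 4}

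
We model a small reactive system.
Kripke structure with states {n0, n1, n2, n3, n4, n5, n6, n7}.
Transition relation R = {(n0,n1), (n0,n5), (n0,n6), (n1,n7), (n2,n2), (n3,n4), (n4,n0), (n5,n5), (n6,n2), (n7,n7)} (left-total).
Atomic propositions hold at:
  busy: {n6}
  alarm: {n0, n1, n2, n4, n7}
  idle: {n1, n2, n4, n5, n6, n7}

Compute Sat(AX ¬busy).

Sat(¬busy) = {n0, n1, n2, n3, n4, n5, n7}
Sat(AX ¬busy) = {s : every successor in {n0, n1, n2, n3, n4, n5, n7}} = {n1, n2, n3, n4, n5, n6, n7}

{n1, n2, n3, n4, n5, n6, n7}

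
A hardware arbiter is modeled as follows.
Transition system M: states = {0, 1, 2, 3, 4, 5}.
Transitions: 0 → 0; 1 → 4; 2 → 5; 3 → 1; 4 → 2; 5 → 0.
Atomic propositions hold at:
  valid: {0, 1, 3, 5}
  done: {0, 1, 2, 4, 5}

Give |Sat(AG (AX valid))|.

Sat(AX valid) = {s : every successor in {0, 1, 3, 5}} = {0, 2, 3, 5}
AG (AX valid): greatest fixpoint, start Z0 = {0, 2, 3, 5}, keep only states in Sat with every successor in Z. Z1 = {0, 2, 5}; fixed.
Sat(AG (AX valid)) = {0, 2, 5}
|Sat(AG (AX valid))| = |{0, 2, 5}| = 3.

3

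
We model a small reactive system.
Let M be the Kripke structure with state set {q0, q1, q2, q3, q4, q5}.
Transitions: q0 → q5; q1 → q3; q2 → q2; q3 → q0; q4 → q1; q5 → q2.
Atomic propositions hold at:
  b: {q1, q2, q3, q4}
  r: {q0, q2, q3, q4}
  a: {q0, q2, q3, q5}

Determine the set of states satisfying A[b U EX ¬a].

{q4}

Sat(¬a) = {q1, q4}
Sat(EX ¬a) = {s : some successor in {q1, q4}} = {q4}
A[b U EX ¬a]: least fixpoint, start Z0 = Sat(EX ¬a) = {q4}, add states in Sat(b) with every successor in Z. Already a fixed point.
Sat(A[b U EX ¬a]) = {q4}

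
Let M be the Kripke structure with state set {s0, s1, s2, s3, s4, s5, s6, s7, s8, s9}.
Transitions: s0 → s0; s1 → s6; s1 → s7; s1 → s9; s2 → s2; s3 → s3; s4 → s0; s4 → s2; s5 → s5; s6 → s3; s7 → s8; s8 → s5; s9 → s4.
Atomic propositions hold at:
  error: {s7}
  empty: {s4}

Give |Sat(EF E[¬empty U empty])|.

Sat(¬empty) = {s0, s1, s2, s3, s5, s6, s7, s8, s9}
E[¬empty U empty]: least fixpoint, start Z0 = Sat(empty) = {s4}, add states in Sat(¬empty) with some successor in Z. Z1 = {s4, s9}; Z2 = {s1, s4, s9}; fixed.
Sat(E[¬empty U empty]) = {s1, s4, s9}
EF E[¬empty U empty]: least fixpoint, start Z0 = {s1, s4, s9}, add states with some successor in Z. Already a fixed point.
Sat(EF E[¬empty U empty]) = {s1, s4, s9}
|Sat(EF E[¬empty U empty])| = |{s1, s4, s9}| = 3.

3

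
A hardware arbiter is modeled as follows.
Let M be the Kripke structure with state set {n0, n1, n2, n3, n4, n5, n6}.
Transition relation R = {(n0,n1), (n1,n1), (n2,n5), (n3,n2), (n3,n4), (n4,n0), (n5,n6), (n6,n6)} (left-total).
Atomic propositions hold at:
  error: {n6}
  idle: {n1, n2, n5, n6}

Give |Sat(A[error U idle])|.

4

A[error U idle]: least fixpoint, start Z0 = Sat(idle) = {n1, n2, n5, n6}, add states in Sat(error) with every successor in Z. Already a fixed point.
Sat(A[error U idle]) = {n1, n2, n5, n6}
|Sat(A[error U idle])| = |{n1, n2, n5, n6}| = 4.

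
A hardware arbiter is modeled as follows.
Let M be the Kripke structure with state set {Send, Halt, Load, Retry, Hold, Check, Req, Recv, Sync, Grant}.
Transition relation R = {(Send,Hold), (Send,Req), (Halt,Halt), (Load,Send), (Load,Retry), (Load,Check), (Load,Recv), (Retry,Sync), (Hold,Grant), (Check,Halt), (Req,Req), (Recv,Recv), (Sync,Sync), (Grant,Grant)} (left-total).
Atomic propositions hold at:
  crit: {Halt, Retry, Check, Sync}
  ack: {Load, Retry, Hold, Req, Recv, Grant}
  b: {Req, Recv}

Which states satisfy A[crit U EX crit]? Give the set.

{Halt, Load, Retry, Check, Sync}

Sat(EX crit) = {s : some successor in {Halt, Retry, Check, Sync}} = {Halt, Load, Retry, Check, Sync}
A[crit U EX crit]: least fixpoint, start Z0 = Sat(EX crit) = {Halt, Load, Retry, Check, Sync}, add states in Sat(crit) with every successor in Z. Already a fixed point.
Sat(A[crit U EX crit]) = {Halt, Load, Retry, Check, Sync}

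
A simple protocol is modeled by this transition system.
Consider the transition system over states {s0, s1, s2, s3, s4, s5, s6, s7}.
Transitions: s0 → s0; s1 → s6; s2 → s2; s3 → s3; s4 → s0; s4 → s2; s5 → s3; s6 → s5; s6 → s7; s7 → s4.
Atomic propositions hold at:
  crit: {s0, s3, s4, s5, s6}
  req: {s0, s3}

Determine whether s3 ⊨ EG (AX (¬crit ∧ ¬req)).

Sat(¬crit) = {s1, s2, s7}
Sat(¬req) = {s1, s2, s4, s5, s6, s7}
Sat(¬crit ∧ ¬req) = {s1, s2, s7}
Sat(AX (¬crit ∧ ¬req)) = {s : every successor in {s1, s2, s7}} = {s2}
EG (AX (¬crit ∧ ¬req)): greatest fixpoint, start Z0 = {s2}, keep only states in Sat with some successor in Z. Already a fixed point.
Sat(EG (AX (¬crit ∧ ¬req))) = {s2}
s3 ∉ Sat(EG (AX (¬crit ∧ ¬req))) = {s2}, so the formula does not hold at s3.

No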